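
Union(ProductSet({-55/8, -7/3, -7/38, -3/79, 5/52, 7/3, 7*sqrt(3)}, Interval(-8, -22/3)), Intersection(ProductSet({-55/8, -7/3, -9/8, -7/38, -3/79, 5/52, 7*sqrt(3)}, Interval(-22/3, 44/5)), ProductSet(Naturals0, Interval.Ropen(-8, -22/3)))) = ProductSet({-55/8, -7/3, -7/38, -3/79, 5/52, 7/3, 7*sqrt(3)}, Interval(-8, -22/3))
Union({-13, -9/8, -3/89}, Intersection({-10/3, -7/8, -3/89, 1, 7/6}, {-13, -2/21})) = {-13, -9/8, -3/89}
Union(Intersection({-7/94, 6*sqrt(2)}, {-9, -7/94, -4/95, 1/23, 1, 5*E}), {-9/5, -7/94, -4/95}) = {-9/5, -7/94, -4/95}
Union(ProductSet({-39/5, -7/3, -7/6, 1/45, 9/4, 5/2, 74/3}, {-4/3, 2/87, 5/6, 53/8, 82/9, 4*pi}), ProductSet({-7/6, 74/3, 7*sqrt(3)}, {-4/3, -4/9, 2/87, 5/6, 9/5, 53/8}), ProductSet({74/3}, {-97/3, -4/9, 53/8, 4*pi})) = Union(ProductSet({74/3}, {-97/3, -4/9, 53/8, 4*pi}), ProductSet({-7/6, 74/3, 7*sqrt(3)}, {-4/3, -4/9, 2/87, 5/6, 9/5, 53/8}), ProductSet({-39/5, -7/3, -7/6, 1/45, 9/4, 5/2, 74/3}, {-4/3, 2/87, 5/6, 53/8, 82/9, 4*pi}))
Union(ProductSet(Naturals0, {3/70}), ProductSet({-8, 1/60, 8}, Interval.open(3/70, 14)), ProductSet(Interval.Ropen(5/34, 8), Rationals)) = Union(ProductSet({-8, 1/60, 8}, Interval.open(3/70, 14)), ProductSet(Interval.Ropen(5/34, 8), Rationals), ProductSet(Naturals0, {3/70}))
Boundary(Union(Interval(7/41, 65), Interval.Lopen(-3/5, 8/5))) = {-3/5, 65}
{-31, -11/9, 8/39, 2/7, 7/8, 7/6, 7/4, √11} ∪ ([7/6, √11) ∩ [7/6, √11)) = {-31, -11/9, 8/39, 2/7, 7/8} ∪ [7/6, √11]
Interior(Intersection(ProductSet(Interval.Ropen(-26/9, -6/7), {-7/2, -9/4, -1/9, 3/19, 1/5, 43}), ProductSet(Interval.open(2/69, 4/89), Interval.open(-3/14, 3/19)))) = EmptySet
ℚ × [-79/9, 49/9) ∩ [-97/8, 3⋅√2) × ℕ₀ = (ℚ ∩ [-97/8, 3⋅√2)) × {0, 1, …, 5}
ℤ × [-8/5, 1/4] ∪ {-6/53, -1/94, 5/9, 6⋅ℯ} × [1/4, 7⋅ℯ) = (ℤ × [-8/5, 1/4]) ∪ ({-6/53, -1/94, 5/9, 6⋅ℯ} × [1/4, 7⋅ℯ))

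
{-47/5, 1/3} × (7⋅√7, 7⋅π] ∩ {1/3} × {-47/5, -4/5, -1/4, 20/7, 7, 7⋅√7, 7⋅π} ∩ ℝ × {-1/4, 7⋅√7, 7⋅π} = {1/3} × {7⋅π}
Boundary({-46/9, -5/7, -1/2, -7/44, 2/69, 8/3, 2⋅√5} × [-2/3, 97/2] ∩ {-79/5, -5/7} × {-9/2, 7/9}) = {-5/7} × {7/9}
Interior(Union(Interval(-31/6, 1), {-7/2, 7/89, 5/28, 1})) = Interval.open(-31/6, 1)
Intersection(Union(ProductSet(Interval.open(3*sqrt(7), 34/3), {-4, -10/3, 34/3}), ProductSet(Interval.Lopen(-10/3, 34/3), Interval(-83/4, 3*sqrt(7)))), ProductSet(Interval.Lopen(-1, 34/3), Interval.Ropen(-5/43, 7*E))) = Union(ProductSet(Interval.Lopen(-1, 34/3), Interval(-5/43, 3*sqrt(7))), ProductSet(Interval.open(3*sqrt(7), 34/3), {34/3}))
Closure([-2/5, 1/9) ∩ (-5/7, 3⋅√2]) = [-2/5, 1/9]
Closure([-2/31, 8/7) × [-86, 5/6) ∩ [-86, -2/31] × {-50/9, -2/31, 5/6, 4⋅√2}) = {-2/31} × {-50/9, -2/31}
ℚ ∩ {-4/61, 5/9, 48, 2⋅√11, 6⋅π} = {-4/61, 5/9, 48}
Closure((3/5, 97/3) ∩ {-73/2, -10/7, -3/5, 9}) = {9}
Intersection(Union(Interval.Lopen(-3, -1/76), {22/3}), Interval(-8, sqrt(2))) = Interval.Lopen(-3, -1/76)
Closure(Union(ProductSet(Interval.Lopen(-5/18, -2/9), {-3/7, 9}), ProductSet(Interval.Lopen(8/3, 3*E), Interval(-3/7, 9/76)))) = Union(ProductSet(Interval(-5/18, -2/9), {-3/7, 9}), ProductSet(Interval(8/3, 3*E), Interval(-3/7, 9/76)))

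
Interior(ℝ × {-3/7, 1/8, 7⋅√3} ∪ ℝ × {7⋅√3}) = ∅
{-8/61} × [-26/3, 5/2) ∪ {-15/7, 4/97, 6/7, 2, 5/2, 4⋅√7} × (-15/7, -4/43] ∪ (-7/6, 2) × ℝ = ((-7/6, 2) × ℝ) ∪ ({-15/7, 4/97, 6/7, 2, 5/2, 4⋅√7} × (-15/7, -4/43])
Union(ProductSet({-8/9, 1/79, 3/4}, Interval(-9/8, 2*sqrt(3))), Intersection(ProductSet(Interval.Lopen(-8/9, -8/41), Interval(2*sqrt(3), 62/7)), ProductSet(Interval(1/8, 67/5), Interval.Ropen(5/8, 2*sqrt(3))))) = ProductSet({-8/9, 1/79, 3/4}, Interval(-9/8, 2*sqrt(3)))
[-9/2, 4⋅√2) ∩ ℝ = [-9/2, 4⋅√2)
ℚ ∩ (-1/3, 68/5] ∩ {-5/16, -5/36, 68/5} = {-5/16, -5/36, 68/5}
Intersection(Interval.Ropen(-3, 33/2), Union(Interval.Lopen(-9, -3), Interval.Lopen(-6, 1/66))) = Interval(-3, 1/66)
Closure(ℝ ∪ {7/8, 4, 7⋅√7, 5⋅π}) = ℝ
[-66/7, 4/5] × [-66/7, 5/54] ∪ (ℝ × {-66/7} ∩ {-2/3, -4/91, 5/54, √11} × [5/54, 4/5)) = [-66/7, 4/5] × [-66/7, 5/54]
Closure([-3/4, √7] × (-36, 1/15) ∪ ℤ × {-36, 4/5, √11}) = (ℤ × {-36, 4/5, √11}) ∪ ([-3/4, √7] × [-36, 1/15])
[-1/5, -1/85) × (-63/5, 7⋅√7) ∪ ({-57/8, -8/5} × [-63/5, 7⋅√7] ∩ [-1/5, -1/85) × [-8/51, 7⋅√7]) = [-1/5, -1/85) × (-63/5, 7⋅√7)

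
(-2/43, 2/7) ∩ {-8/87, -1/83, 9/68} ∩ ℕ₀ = ∅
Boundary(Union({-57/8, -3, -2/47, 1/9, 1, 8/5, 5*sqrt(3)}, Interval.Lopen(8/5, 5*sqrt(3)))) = {-57/8, -3, -2/47, 1/9, 1, 8/5, 5*sqrt(3)}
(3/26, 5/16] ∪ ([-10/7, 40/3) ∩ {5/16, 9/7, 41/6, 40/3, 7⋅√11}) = (3/26, 5/16] ∪ {9/7, 41/6}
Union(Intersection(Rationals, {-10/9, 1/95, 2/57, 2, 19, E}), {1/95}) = {-10/9, 1/95, 2/57, 2, 19}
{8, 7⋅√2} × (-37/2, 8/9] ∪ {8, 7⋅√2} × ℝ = {8, 7⋅√2} × ℝ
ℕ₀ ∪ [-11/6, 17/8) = [-11/6, 17/8) ∪ ℕ₀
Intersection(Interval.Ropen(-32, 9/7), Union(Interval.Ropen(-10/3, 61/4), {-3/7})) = Interval.Ropen(-10/3, 9/7)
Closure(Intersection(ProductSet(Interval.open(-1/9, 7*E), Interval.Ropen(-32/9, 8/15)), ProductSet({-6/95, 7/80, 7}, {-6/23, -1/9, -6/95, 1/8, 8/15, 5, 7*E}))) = ProductSet({-6/95, 7/80, 7}, {-6/23, -1/9, -6/95, 1/8})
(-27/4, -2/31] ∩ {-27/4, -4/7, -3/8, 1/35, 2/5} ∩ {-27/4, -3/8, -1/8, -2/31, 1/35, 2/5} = {-3/8}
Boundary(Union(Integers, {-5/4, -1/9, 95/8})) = Union({-5/4, -1/9, 95/8}, Integers)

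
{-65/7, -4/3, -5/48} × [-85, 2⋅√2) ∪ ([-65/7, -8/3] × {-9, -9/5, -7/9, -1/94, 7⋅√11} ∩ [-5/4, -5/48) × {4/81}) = {-65/7, -4/3, -5/48} × [-85, 2⋅√2)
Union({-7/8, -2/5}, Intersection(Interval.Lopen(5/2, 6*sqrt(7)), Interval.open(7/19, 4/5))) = {-7/8, -2/5}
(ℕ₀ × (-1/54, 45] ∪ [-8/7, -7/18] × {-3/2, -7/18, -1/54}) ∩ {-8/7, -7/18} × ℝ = {-8/7, -7/18} × {-3/2, -7/18, -1/54}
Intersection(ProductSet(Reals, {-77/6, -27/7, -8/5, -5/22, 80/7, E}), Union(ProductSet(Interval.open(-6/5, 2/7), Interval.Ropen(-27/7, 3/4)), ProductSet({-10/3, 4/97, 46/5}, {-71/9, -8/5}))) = Union(ProductSet({-10/3, 4/97, 46/5}, {-8/5}), ProductSet(Interval.open(-6/5, 2/7), {-27/7, -8/5, -5/22}))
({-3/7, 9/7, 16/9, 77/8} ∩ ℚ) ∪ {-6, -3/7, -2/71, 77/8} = {-6, -3/7, -2/71, 9/7, 16/9, 77/8}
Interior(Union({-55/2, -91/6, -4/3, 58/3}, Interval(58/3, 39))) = Interval.open(58/3, 39)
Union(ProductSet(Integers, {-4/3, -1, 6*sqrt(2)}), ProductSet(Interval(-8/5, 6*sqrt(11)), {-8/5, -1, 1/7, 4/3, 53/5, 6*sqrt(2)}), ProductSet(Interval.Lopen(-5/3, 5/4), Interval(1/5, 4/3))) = Union(ProductSet(Integers, {-4/3, -1, 6*sqrt(2)}), ProductSet(Interval.Lopen(-5/3, 5/4), Interval(1/5, 4/3)), ProductSet(Interval(-8/5, 6*sqrt(11)), {-8/5, -1, 1/7, 4/3, 53/5, 6*sqrt(2)}))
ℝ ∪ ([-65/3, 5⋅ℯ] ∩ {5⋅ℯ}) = ℝ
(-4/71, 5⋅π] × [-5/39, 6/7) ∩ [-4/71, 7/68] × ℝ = (-4/71, 7/68] × [-5/39, 6/7)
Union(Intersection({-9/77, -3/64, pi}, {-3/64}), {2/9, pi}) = {-3/64, 2/9, pi}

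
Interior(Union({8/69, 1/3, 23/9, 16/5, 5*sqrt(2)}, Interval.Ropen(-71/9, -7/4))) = Interval.open(-71/9, -7/4)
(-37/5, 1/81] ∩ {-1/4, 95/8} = {-1/4}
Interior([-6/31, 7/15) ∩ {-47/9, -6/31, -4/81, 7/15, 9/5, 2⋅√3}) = ∅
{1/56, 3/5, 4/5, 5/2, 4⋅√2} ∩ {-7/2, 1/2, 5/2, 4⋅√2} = {5/2, 4⋅√2}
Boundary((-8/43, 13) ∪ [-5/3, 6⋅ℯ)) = {-5/3, 6⋅ℯ}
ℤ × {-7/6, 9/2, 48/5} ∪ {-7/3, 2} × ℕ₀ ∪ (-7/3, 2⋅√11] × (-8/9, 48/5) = ({-7/3, 2} × ℕ₀) ∪ (ℤ × {-7/6, 9/2, 48/5}) ∪ ((-7/3, 2⋅√11] × (-8/9, 48/5))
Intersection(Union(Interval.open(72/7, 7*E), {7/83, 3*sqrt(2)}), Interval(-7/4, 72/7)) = {7/83, 3*sqrt(2)}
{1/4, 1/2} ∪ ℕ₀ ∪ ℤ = ℤ ∪ {1/4, 1/2}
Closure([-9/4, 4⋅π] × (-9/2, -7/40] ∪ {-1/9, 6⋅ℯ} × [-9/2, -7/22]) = ({-1/9, 6⋅ℯ} × [-9/2, -7/22]) ∪ ([-9/4, 4⋅π] × [-9/2, -7/40])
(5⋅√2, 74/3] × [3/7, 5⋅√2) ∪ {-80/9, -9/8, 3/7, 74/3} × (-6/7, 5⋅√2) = ({-80/9, -9/8, 3/7, 74/3} × (-6/7, 5⋅√2)) ∪ ((5⋅√2, 74/3] × [3/7, 5⋅√2))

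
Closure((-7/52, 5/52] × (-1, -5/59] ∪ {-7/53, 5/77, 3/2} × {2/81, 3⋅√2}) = ({-7/52, 5/52} × [-1, -5/59]) ∪ ([-7/52, 5/52] × {-1, -5/59}) ∪ ((-7/52, 5/52] × (-1, -5/59]) ∪ ({-7/53, 5/77, 3/2} × {2/81, 3⋅√2})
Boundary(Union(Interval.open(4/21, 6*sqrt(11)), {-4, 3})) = {-4, 4/21, 6*sqrt(11)}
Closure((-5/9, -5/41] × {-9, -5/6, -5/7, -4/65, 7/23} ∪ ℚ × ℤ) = (ℝ × ℤ) ∪ ([-5/9, -5/41] × {-9, -5/6, -5/7, -4/65, 7/23})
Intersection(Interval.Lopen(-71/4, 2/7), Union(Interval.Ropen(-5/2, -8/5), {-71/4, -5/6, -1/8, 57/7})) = Union({-5/6, -1/8}, Interval.Ropen(-5/2, -8/5))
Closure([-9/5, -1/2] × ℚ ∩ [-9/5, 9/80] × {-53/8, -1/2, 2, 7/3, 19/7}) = [-9/5, -1/2] × {-53/8, -1/2, 2, 7/3, 19/7}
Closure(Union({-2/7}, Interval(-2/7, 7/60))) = Interval(-2/7, 7/60)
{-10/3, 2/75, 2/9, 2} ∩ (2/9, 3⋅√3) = {2}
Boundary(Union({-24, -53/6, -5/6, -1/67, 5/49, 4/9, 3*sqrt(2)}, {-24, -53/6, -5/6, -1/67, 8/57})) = {-24, -53/6, -5/6, -1/67, 5/49, 8/57, 4/9, 3*sqrt(2)}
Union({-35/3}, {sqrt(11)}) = {-35/3, sqrt(11)}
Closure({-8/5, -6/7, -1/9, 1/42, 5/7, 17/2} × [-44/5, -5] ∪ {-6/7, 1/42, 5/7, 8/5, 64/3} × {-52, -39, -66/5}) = ({-6/7, 1/42, 5/7, 8/5, 64/3} × {-52, -39, -66/5}) ∪ ({-8/5, -6/7, -1/9, 1/42, 5/7, 17/2} × [-44/5, -5])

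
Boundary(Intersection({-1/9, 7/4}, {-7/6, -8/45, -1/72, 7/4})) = {7/4}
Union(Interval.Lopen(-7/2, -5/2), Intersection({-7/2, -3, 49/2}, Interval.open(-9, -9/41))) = Interval(-7/2, -5/2)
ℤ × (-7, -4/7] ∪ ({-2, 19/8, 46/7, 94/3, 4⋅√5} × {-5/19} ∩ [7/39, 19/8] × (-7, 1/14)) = ({19/8} × {-5/19}) ∪ (ℤ × (-7, -4/7])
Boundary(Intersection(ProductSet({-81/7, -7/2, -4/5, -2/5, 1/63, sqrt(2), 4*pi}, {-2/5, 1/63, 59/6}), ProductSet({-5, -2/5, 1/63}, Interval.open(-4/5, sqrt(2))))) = ProductSet({-2/5, 1/63}, {-2/5, 1/63})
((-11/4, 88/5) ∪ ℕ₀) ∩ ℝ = (-11/4, 88/5) ∪ ℕ₀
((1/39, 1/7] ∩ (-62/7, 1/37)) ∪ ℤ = ℤ ∪ (1/39, 1/37)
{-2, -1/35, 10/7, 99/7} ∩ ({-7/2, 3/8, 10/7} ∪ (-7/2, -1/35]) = {-2, -1/35, 10/7}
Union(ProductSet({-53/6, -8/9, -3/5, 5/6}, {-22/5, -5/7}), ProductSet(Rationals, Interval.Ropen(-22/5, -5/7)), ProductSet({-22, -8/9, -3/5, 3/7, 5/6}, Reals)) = Union(ProductSet({-53/6, -8/9, -3/5, 5/6}, {-22/5, -5/7}), ProductSet({-22, -8/9, -3/5, 3/7, 5/6}, Reals), ProductSet(Rationals, Interval.Ropen(-22/5, -5/7)))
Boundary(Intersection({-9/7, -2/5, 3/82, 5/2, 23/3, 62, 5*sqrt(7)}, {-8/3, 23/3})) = {23/3}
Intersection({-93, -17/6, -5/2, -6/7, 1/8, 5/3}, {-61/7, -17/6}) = {-17/6}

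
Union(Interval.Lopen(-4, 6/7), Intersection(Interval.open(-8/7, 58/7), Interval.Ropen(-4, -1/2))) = Interval.Lopen(-4, 6/7)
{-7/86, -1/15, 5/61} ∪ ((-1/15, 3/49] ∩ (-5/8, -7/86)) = {-7/86, -1/15, 5/61}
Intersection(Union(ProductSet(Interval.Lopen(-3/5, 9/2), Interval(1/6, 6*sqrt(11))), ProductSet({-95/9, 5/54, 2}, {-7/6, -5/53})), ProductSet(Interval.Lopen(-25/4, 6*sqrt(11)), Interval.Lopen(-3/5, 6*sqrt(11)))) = Union(ProductSet({5/54, 2}, {-5/53}), ProductSet(Interval.Lopen(-3/5, 9/2), Interval(1/6, 6*sqrt(11))))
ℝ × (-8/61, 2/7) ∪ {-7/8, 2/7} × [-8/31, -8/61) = (ℝ × (-8/61, 2/7)) ∪ ({-7/8, 2/7} × [-8/31, -8/61))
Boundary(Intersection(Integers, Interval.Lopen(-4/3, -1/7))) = Range(-1, 0, 1)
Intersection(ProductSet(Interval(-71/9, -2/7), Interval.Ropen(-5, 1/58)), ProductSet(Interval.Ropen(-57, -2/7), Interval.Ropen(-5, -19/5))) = ProductSet(Interval.Ropen(-71/9, -2/7), Interval.Ropen(-5, -19/5))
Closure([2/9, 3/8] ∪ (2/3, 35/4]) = [2/9, 3/8] ∪ [2/3, 35/4]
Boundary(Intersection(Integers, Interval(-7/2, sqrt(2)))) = Range(-3, 2, 1)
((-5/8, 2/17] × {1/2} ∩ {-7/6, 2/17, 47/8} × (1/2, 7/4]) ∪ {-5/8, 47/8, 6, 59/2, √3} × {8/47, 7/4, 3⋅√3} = {-5/8, 47/8, 6, 59/2, √3} × {8/47, 7/4, 3⋅√3}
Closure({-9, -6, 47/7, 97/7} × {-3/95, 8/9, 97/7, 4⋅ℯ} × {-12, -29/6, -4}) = {-9, -6, 47/7, 97/7} × {-3/95, 8/9, 97/7, 4⋅ℯ} × {-12, -29/6, -4}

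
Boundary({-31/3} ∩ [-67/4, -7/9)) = {-31/3}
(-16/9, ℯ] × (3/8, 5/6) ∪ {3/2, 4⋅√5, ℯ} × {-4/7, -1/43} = ((-16/9, ℯ] × (3/8, 5/6)) ∪ ({3/2, 4⋅√5, ℯ} × {-4/7, -1/43})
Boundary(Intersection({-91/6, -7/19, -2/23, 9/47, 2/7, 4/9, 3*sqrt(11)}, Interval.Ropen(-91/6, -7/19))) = {-91/6}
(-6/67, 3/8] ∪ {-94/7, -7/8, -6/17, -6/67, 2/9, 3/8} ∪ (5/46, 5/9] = {-94/7, -7/8, -6/17} ∪ [-6/67, 5/9]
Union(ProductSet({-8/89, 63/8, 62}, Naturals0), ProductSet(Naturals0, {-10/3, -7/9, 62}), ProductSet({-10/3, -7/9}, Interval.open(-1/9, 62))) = Union(ProductSet({-10/3, -7/9}, Interval.open(-1/9, 62)), ProductSet({-8/89, 63/8, 62}, Naturals0), ProductSet(Naturals0, {-10/3, -7/9, 62}))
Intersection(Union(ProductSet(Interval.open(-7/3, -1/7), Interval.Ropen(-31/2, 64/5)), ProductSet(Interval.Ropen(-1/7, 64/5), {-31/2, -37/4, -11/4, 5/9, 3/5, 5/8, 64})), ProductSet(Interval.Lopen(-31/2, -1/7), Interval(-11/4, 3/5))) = Union(ProductSet({-1/7}, {-11/4, 5/9, 3/5}), ProductSet(Interval.open(-7/3, -1/7), Interval(-11/4, 3/5)))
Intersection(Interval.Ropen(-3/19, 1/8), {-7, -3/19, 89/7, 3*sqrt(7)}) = {-3/19}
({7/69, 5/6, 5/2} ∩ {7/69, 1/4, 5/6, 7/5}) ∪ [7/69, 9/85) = [7/69, 9/85) ∪ {5/6}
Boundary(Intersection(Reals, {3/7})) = {3/7}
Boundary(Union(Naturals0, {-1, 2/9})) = Union({-1, 2/9}, Naturals0)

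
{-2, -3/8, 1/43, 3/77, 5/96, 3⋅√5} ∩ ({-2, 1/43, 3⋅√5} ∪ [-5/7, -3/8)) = {-2, 1/43, 3⋅√5}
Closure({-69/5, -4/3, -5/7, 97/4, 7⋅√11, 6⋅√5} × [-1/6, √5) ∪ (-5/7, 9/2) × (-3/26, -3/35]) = ({-5/7, 9/2} × [-3/26, -3/35]) ∪ ([-5/7, 9/2] × {-3/26, -3/35}) ∪ ((-5/7, 9/2) × (-3/26, -3/35]) ∪ ({-69/5, -4/3, -5/7, 97/4, 7⋅√11, 6⋅√5} × [-1/6, √5])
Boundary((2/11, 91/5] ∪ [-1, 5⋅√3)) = {-1, 91/5}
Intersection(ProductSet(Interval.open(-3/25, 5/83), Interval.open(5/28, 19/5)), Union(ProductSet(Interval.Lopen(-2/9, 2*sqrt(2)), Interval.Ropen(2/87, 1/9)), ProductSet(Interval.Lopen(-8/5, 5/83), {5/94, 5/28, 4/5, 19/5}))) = ProductSet(Interval.open(-3/25, 5/83), {4/5})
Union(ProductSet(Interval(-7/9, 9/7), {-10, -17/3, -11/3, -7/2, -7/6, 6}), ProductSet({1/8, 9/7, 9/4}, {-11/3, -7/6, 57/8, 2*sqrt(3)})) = Union(ProductSet({1/8, 9/7, 9/4}, {-11/3, -7/6, 57/8, 2*sqrt(3)}), ProductSet(Interval(-7/9, 9/7), {-10, -17/3, -11/3, -7/2, -7/6, 6}))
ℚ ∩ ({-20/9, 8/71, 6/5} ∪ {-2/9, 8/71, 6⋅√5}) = {-20/9, -2/9, 8/71, 6/5}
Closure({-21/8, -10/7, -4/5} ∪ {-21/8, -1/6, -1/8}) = {-21/8, -10/7, -4/5, -1/6, -1/8}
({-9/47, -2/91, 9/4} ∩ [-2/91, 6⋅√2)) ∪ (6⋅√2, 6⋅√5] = {-2/91, 9/4} ∪ (6⋅√2, 6⋅√5]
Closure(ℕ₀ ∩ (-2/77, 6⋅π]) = {0, 1, …, 18}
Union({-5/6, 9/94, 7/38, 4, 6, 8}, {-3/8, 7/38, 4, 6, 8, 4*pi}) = {-5/6, -3/8, 9/94, 7/38, 4, 6, 8, 4*pi}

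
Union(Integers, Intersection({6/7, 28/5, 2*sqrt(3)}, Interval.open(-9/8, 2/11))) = Integers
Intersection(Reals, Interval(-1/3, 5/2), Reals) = Interval(-1/3, 5/2)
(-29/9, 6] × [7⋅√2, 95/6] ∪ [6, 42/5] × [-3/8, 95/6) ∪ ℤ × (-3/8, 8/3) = (ℤ × (-3/8, 8/3)) ∪ ([6, 42/5] × [-3/8, 95/6)) ∪ ((-29/9, 6] × [7⋅√2, 95/6])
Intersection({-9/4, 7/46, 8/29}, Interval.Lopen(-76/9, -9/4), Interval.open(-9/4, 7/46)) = EmptySet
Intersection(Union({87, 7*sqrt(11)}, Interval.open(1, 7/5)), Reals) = Union({87, 7*sqrt(11)}, Interval.open(1, 7/5))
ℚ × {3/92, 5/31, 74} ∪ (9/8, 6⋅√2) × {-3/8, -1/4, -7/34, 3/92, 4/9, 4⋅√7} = (ℚ × {3/92, 5/31, 74}) ∪ ((9/8, 6⋅√2) × {-3/8, -1/4, -7/34, 3/92, 4/9, 4⋅√7})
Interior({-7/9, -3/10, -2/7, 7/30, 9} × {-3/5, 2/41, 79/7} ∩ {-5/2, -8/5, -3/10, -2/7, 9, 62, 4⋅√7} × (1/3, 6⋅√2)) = ∅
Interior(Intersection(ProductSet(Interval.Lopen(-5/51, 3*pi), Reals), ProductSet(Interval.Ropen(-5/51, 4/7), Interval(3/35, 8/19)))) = ProductSet(Interval.open(-5/51, 4/7), Interval.open(3/35, 8/19))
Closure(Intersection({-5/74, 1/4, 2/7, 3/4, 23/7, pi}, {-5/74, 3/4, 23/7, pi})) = {-5/74, 3/4, 23/7, pi}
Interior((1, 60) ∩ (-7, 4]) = (1, 4)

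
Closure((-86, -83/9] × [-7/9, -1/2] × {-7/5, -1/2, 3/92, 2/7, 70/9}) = [-86, -83/9] × [-7/9, -1/2] × {-7/5, -1/2, 3/92, 2/7, 70/9}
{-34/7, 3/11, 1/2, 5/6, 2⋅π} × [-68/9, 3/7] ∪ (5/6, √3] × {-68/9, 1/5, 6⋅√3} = ({-34/7, 3/11, 1/2, 5/6, 2⋅π} × [-68/9, 3/7]) ∪ ((5/6, √3] × {-68/9, 1/5, 6⋅√3})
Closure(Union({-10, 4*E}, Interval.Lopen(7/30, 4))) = Union({-10, 4*E}, Interval(7/30, 4))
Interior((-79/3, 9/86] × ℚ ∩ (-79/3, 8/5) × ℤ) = ∅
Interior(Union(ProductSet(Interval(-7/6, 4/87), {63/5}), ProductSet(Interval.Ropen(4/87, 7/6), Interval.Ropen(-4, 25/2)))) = ProductSet(Interval.open(4/87, 7/6), Interval.open(-4, 25/2))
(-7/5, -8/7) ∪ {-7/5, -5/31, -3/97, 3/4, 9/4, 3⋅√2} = [-7/5, -8/7) ∪ {-5/31, -3/97, 3/4, 9/4, 3⋅√2}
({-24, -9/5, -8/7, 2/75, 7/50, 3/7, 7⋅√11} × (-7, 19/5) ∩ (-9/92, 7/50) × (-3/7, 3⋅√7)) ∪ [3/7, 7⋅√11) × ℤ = ({2/75} × (-3/7, 19/5)) ∪ ([3/7, 7⋅√11) × ℤ)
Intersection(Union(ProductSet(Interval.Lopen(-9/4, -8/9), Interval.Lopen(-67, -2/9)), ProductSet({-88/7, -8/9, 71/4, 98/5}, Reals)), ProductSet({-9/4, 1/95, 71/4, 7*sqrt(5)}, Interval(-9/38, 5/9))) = ProductSet({71/4}, Interval(-9/38, 5/9))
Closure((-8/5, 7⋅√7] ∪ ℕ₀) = [-8/5, 7⋅√7] ∪ ℕ₀ ∪ (ℕ₀ \ (-8/5, 7⋅√7))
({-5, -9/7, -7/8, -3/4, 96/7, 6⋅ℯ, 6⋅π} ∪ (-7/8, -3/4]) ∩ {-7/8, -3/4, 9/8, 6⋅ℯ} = {-7/8, -3/4, 6⋅ℯ}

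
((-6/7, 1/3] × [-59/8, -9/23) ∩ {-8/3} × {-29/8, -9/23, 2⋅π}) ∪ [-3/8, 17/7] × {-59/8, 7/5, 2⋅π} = [-3/8, 17/7] × {-59/8, 7/5, 2⋅π}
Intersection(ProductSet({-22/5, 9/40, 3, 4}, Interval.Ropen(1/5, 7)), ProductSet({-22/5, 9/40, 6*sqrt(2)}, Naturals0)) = ProductSet({-22/5, 9/40}, Range(1, 7, 1))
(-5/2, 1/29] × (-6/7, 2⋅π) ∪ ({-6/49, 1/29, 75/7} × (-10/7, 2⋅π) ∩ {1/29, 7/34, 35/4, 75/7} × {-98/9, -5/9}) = ({1/29, 75/7} × {-5/9}) ∪ ((-5/2, 1/29] × (-6/7, 2⋅π))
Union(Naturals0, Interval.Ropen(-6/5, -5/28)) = Union(Interval.Ropen(-6/5, -5/28), Naturals0)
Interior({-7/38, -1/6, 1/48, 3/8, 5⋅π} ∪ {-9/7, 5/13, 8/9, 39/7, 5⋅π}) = ∅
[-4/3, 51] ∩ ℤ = {-1, 0, …, 51}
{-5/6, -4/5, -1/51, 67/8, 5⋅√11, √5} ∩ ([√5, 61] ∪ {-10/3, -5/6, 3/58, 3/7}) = {-5/6, 67/8, 5⋅√11, √5}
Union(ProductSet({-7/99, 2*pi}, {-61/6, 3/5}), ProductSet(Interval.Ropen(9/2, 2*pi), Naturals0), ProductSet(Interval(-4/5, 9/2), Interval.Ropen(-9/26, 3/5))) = Union(ProductSet({-7/99, 2*pi}, {-61/6, 3/5}), ProductSet(Interval(-4/5, 9/2), Interval.Ropen(-9/26, 3/5)), ProductSet(Interval.Ropen(9/2, 2*pi), Naturals0))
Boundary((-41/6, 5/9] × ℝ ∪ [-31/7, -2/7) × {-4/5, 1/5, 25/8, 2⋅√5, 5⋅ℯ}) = {-41/6, 5/9} × ℝ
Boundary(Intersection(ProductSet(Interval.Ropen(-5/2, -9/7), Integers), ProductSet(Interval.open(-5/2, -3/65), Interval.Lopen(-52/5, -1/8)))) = ProductSet(Interval(-5/2, -9/7), Range(-10, 0, 1))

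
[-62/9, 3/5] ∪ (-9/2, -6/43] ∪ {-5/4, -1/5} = [-62/9, 3/5]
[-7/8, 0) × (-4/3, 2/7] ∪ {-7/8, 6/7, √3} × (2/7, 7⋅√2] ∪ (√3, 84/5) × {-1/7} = ((√3, 84/5) × {-1/7}) ∪ ([-7/8, 0) × (-4/3, 2/7]) ∪ ({-7/8, 6/7, √3} × (2/7, 7⋅√2])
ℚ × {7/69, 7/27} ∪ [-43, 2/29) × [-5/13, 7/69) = (ℚ × {7/69, 7/27}) ∪ ([-43, 2/29) × [-5/13, 7/69))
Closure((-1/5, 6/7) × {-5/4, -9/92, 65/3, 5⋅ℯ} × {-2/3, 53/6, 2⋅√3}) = [-1/5, 6/7] × {-5/4, -9/92, 65/3, 5⋅ℯ} × {-2/3, 53/6, 2⋅√3}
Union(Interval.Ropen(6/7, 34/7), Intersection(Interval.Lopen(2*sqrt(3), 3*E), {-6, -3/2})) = Interval.Ropen(6/7, 34/7)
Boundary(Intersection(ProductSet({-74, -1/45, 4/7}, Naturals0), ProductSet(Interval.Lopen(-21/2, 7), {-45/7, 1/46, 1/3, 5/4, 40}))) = ProductSet({-1/45, 4/7}, {40})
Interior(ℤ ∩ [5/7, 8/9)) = ∅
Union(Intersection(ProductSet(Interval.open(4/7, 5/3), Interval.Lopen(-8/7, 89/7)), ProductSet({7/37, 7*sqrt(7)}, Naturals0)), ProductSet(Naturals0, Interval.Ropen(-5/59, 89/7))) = ProductSet(Naturals0, Interval.Ropen(-5/59, 89/7))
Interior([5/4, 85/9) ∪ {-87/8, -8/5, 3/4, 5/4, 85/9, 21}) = (5/4, 85/9)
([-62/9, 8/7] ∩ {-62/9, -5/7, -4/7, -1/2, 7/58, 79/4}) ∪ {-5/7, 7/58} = {-62/9, -5/7, -4/7, -1/2, 7/58}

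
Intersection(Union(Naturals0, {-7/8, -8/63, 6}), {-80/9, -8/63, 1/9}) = {-8/63}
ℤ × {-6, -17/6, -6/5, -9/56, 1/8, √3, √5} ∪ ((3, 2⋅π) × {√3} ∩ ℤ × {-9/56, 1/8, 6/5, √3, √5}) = ℤ × {-6, -17/6, -6/5, -9/56, 1/8, √3, √5}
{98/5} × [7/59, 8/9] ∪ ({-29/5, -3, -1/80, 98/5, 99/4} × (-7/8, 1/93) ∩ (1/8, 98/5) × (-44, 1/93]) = {98/5} × [7/59, 8/9]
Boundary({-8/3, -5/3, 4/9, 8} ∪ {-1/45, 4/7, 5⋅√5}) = {-8/3, -5/3, -1/45, 4/9, 4/7, 8, 5⋅√5}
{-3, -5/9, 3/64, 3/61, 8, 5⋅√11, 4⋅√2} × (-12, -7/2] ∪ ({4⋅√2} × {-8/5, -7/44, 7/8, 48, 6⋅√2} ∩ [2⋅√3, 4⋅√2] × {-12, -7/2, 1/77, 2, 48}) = ({4⋅√2} × {48}) ∪ ({-3, -5/9, 3/64, 3/61, 8, 5⋅√11, 4⋅√2} × (-12, -7/2])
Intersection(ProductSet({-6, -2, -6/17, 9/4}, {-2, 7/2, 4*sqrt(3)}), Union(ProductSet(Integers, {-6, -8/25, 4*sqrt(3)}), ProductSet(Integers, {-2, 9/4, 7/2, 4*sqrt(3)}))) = ProductSet({-6, -2}, {-2, 7/2, 4*sqrt(3)})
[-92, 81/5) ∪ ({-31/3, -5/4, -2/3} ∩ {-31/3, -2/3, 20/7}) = [-92, 81/5)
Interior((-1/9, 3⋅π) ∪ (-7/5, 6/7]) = (-7/5, 3⋅π)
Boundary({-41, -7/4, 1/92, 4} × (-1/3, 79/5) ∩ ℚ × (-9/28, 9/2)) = {-41, -7/4, 1/92, 4} × [-9/28, 9/2]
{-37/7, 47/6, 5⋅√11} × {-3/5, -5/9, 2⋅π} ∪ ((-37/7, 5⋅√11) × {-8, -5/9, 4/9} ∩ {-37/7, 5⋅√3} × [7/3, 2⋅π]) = {-37/7, 47/6, 5⋅√11} × {-3/5, -5/9, 2⋅π}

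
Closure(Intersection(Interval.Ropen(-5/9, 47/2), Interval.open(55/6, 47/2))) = Interval(55/6, 47/2)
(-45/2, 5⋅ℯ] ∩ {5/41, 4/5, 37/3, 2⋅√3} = {5/41, 4/5, 37/3, 2⋅√3}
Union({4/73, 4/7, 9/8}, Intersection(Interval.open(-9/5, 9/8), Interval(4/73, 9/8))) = Interval(4/73, 9/8)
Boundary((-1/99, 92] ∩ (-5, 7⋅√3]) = {-1/99, 7⋅√3}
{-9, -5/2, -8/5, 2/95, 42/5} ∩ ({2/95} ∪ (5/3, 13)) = {2/95, 42/5}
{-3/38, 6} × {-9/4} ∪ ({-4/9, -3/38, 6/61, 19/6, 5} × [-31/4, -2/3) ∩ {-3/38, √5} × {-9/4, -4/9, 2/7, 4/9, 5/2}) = {-3/38, 6} × {-9/4}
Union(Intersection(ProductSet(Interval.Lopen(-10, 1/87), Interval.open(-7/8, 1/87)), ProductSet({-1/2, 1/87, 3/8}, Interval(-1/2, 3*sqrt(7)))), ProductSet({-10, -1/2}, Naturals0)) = Union(ProductSet({-10, -1/2}, Naturals0), ProductSet({-1/2, 1/87}, Interval.Ropen(-1/2, 1/87)))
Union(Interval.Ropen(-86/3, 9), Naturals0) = Union(Interval(-86/3, 9), Naturals0)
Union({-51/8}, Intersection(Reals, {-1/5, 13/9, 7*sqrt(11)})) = {-51/8, -1/5, 13/9, 7*sqrt(11)}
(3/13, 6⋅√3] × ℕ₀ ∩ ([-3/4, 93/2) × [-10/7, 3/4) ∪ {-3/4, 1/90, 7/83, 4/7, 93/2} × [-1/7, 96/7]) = ({4/7} × {0, 1, …, 13}) ∪ ((3/13, 6⋅√3] × {0})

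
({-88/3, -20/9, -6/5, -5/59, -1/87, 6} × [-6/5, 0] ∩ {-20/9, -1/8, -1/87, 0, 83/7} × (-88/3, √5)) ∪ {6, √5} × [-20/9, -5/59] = ({-20/9, -1/87} × [-6/5, 0]) ∪ ({6, √5} × [-20/9, -5/59])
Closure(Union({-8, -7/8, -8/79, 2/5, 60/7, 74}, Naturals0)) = Union({-8, -7/8, -8/79, 2/5, 60/7}, Naturals0)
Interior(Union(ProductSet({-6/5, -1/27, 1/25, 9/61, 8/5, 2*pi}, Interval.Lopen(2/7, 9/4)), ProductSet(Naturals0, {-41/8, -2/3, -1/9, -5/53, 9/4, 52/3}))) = EmptySet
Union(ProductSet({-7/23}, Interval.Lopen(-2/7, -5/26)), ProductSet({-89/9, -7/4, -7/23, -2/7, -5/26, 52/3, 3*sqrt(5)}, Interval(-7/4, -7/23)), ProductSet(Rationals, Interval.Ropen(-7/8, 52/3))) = Union(ProductSet({-89/9, -7/4, -7/23, -2/7, -5/26, 52/3, 3*sqrt(5)}, Interval(-7/4, -7/23)), ProductSet(Rationals, Interval.Ropen(-7/8, 52/3)))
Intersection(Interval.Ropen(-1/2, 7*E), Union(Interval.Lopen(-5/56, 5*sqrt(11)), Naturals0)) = Union(Interval.Lopen(-5/56, 5*sqrt(11)), Range(0, 20, 1))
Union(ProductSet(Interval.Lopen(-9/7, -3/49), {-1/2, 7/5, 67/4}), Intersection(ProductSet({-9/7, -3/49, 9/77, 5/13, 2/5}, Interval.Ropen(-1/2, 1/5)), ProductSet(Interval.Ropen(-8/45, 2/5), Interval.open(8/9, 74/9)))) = ProductSet(Interval.Lopen(-9/7, -3/49), {-1/2, 7/5, 67/4})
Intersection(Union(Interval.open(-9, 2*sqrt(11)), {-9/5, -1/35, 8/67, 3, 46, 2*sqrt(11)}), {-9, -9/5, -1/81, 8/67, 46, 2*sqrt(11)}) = {-9/5, -1/81, 8/67, 46, 2*sqrt(11)}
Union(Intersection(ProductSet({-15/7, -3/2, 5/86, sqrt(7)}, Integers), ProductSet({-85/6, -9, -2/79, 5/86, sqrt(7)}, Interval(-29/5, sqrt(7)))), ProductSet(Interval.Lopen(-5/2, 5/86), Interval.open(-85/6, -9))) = Union(ProductSet({5/86, sqrt(7)}, Range(-5, 3, 1)), ProductSet(Interval.Lopen(-5/2, 5/86), Interval.open(-85/6, -9)))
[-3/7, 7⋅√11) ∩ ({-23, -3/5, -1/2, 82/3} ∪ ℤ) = {0, 1, …, 23}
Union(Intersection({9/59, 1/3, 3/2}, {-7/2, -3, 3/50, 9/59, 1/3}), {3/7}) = {9/59, 1/3, 3/7}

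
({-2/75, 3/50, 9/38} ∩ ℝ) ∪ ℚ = ℚ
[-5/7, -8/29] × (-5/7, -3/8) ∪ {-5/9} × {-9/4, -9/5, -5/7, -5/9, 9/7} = ({-5/9} × {-9/4, -9/5, -5/7, -5/9, 9/7}) ∪ ([-5/7, -8/29] × (-5/7, -3/8))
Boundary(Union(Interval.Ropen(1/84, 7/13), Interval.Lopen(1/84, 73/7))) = {1/84, 73/7}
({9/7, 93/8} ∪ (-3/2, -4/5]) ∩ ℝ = (-3/2, -4/5] ∪ {9/7, 93/8}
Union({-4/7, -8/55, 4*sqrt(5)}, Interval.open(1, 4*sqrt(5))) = Union({-4/7, -8/55}, Interval.Lopen(1, 4*sqrt(5)))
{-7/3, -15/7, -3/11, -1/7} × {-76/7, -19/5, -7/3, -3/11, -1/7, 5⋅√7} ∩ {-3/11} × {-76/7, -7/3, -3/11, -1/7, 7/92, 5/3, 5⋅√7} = {-3/11} × {-76/7, -7/3, -3/11, -1/7, 5⋅√7}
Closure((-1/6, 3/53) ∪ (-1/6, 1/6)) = [-1/6, 1/6]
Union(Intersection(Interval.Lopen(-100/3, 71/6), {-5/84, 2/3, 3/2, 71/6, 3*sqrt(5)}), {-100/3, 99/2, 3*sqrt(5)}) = {-100/3, -5/84, 2/3, 3/2, 71/6, 99/2, 3*sqrt(5)}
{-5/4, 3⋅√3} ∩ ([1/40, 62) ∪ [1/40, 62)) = {3⋅√3}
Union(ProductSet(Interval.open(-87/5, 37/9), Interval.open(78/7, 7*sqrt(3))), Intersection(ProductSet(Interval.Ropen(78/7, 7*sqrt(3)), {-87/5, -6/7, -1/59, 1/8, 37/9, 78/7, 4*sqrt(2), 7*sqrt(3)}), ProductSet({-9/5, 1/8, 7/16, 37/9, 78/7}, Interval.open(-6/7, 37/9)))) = Union(ProductSet({78/7}, {-1/59, 1/8}), ProductSet(Interval.open(-87/5, 37/9), Interval.open(78/7, 7*sqrt(3))))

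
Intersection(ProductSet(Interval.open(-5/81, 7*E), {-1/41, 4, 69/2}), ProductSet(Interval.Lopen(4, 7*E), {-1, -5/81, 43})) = EmptySet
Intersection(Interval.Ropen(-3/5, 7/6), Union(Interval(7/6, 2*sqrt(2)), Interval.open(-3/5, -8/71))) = Interval.open(-3/5, -8/71)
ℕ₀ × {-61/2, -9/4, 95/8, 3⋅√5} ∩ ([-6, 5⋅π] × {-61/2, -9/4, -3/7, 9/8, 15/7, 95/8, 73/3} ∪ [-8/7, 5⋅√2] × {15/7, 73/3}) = {0, 1, …, 15} × {-61/2, -9/4, 95/8}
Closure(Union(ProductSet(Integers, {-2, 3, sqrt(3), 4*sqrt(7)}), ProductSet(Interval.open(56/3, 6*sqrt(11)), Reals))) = Union(ProductSet(Integers, {-2, 3, sqrt(3), 4*sqrt(7)}), ProductSet(Interval(56/3, 6*sqrt(11)), Reals))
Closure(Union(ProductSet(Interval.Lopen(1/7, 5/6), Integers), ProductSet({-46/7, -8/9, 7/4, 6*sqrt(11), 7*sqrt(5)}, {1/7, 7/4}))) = Union(ProductSet({-46/7, -8/9, 7/4, 6*sqrt(11), 7*sqrt(5)}, {1/7, 7/4}), ProductSet(Interval(1/7, 5/6), Integers))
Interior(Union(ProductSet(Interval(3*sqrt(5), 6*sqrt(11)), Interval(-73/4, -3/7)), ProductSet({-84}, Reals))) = ProductSet(Interval.open(3*sqrt(5), 6*sqrt(11)), Interval.open(-73/4, -3/7))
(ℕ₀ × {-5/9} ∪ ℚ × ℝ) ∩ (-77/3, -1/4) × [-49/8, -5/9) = (ℚ ∩ (-77/3, -1/4)) × [-49/8, -5/9)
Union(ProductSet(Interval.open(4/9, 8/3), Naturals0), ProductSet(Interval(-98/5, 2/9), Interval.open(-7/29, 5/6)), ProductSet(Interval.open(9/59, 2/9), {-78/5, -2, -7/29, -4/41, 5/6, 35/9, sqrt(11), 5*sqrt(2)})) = Union(ProductSet(Interval(-98/5, 2/9), Interval.open(-7/29, 5/6)), ProductSet(Interval.open(9/59, 2/9), {-78/5, -2, -7/29, -4/41, 5/6, 35/9, sqrt(11), 5*sqrt(2)}), ProductSet(Interval.open(4/9, 8/3), Naturals0))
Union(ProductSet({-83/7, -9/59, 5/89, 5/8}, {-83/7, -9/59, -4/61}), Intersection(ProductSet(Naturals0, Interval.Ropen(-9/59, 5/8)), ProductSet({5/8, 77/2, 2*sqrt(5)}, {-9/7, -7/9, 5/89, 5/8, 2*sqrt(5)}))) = ProductSet({-83/7, -9/59, 5/89, 5/8}, {-83/7, -9/59, -4/61})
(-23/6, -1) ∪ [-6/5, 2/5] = (-23/6, 2/5]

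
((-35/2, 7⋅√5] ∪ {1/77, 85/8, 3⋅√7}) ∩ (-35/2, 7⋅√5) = (-35/2, 7⋅√5)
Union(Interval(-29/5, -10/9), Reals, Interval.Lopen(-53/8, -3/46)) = Interval(-oo, oo)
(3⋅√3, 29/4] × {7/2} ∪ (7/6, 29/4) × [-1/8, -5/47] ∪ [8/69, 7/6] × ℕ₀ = ([8/69, 7/6] × ℕ₀) ∪ ((7/6, 29/4) × [-1/8, -5/47]) ∪ ((3⋅√3, 29/4] × {7/2})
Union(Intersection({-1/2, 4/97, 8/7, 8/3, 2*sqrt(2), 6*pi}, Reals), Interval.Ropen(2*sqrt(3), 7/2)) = Union({-1/2, 4/97, 8/7, 8/3, 2*sqrt(2), 6*pi}, Interval.Ropen(2*sqrt(3), 7/2))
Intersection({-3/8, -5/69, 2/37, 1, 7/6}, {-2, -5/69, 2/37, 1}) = {-5/69, 2/37, 1}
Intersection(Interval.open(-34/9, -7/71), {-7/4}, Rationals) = {-7/4}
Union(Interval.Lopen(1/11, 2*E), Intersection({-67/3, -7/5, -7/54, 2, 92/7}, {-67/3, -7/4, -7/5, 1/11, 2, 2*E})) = Union({-67/3, -7/5}, Interval.Lopen(1/11, 2*E))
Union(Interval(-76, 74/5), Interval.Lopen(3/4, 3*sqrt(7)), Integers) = Union(Integers, Interval(-76, 74/5))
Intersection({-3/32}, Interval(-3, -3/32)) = {-3/32}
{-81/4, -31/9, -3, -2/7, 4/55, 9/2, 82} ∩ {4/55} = {4/55}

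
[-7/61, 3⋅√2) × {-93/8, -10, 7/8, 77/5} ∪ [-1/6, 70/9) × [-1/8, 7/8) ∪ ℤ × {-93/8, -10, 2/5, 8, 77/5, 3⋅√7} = ([-1/6, 70/9) × [-1/8, 7/8)) ∪ (ℤ × {-93/8, -10, 2/5, 8, 77/5, 3⋅√7}) ∪ ([-7/61, 3⋅√2) × {-93/8, -10, 7/8, 77/5})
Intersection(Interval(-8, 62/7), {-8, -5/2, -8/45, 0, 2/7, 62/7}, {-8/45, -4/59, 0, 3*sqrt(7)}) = {-8/45, 0}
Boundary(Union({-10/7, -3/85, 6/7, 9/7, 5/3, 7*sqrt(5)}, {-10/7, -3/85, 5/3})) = {-10/7, -3/85, 6/7, 9/7, 5/3, 7*sqrt(5)}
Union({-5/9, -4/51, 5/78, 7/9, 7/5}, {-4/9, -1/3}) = {-5/9, -4/9, -1/3, -4/51, 5/78, 7/9, 7/5}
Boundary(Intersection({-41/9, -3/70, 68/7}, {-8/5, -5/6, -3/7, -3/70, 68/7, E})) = {-3/70, 68/7}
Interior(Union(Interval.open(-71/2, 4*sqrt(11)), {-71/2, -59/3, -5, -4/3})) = Interval.open(-71/2, 4*sqrt(11))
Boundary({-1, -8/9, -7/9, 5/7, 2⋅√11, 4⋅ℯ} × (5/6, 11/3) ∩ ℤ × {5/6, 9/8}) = {-1} × {9/8}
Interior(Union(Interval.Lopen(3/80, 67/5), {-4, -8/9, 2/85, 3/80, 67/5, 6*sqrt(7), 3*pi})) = Interval.open(3/80, 67/5)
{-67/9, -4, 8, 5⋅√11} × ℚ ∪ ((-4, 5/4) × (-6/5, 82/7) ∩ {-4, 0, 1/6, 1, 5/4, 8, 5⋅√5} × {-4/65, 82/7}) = ({0, 1/6, 1} × {-4/65}) ∪ ({-67/9, -4, 8, 5⋅√11} × ℚ)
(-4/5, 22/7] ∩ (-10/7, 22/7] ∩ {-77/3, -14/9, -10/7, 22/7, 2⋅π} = {22/7}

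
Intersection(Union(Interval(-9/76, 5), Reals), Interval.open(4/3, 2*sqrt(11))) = Interval.open(4/3, 2*sqrt(11))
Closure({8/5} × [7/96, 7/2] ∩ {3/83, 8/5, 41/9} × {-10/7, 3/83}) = ∅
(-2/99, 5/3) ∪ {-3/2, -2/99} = {-3/2} ∪ [-2/99, 5/3)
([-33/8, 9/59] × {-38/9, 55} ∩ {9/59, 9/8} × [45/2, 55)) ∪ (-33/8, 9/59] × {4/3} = (-33/8, 9/59] × {4/3}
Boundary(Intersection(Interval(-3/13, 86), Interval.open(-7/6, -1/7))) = {-3/13, -1/7}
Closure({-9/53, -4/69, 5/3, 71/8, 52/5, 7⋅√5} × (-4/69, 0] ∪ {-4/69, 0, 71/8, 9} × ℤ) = ({-4/69, 0, 71/8, 9} × ℤ) ∪ ({-9/53, -4/69, 5/3, 71/8, 52/5, 7⋅√5} × [-4/69, 0])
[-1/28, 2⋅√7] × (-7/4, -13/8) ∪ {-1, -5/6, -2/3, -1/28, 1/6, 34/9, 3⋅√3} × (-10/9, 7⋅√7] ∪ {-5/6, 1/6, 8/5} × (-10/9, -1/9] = ({-5/6, 1/6, 8/5} × (-10/9, -1/9]) ∪ ([-1/28, 2⋅√7] × (-7/4, -13/8)) ∪ ({-1, -5/6, -2/3, -1/28, 1/6, 34/9, 3⋅√3} × (-10/9, 7⋅√7])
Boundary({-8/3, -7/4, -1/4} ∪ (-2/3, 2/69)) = {-8/3, -7/4, -2/3, 2/69}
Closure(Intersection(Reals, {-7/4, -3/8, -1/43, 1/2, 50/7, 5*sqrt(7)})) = {-7/4, -3/8, -1/43, 1/2, 50/7, 5*sqrt(7)}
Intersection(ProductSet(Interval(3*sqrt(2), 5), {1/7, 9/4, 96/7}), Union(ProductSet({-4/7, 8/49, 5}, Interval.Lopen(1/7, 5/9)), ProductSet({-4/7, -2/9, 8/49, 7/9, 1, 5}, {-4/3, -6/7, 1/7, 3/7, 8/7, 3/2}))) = ProductSet({5}, {1/7})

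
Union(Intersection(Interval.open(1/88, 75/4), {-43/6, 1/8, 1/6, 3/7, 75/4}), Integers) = Union({1/8, 1/6, 3/7}, Integers)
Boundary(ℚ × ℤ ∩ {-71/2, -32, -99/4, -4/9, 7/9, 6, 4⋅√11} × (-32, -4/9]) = {-71/2, -32, -99/4, -4/9, 7/9, 6} × {-31, -30, …, -1}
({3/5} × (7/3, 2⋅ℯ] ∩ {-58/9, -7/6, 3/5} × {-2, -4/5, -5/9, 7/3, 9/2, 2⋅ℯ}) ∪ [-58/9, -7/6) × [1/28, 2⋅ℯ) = ({3/5} × {9/2, 2⋅ℯ}) ∪ ([-58/9, -7/6) × [1/28, 2⋅ℯ))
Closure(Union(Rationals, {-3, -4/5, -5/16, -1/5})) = Reals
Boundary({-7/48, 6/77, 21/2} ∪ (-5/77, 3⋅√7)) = {-7/48, -5/77, 21/2, 3⋅√7}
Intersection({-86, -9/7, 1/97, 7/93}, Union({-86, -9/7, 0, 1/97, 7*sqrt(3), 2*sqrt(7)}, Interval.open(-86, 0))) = {-86, -9/7, 1/97}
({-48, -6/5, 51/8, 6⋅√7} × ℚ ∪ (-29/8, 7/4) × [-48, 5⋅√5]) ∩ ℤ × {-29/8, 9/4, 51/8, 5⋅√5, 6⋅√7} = ({-48} × {-29/8, 9/4, 51/8}) ∪ ({-3, -2, …, 1} × {-29/8, 9/4, 51/8, 5⋅√5})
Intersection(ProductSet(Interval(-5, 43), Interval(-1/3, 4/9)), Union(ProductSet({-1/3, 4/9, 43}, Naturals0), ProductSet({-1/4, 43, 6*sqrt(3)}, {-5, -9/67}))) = Union(ProductSet({-1/3, 4/9, 43}, Range(0, 1, 1)), ProductSet({-1/4, 43, 6*sqrt(3)}, {-9/67}))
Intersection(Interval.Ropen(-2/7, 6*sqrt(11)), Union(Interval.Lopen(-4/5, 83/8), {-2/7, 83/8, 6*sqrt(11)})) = Interval(-2/7, 83/8)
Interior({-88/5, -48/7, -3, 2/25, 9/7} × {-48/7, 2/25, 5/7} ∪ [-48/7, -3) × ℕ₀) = ∅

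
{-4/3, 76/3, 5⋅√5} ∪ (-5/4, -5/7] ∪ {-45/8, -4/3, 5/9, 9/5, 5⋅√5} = {-45/8, -4/3, 5/9, 9/5, 76/3, 5⋅√5} ∪ (-5/4, -5/7]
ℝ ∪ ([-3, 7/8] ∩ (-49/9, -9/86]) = (-∞, ∞)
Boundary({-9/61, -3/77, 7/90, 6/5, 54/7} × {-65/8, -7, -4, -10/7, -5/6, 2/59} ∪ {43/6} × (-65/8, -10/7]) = ({43/6} × [-65/8, -10/7]) ∪ ({-9/61, -3/77, 7/90, 6/5, 54/7} × {-65/8, -7, -4, -10/7, -5/6, 2/59})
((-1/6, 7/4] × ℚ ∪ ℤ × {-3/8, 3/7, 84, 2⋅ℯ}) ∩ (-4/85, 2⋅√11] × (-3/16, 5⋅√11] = ({0, 1, …, 6} × {3/7, 2⋅ℯ}) ∪ ((-4/85, 7/4] × (ℚ ∩ (-3/16, 5⋅√11]))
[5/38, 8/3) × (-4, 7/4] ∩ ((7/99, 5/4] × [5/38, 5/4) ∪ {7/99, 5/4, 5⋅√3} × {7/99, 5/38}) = ({5/4} × {7/99, 5/38}) ∪ ([5/38, 5/4] × [5/38, 5/4))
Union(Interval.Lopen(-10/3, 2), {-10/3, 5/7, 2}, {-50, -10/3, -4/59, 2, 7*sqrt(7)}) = Union({-50, 7*sqrt(7)}, Interval(-10/3, 2))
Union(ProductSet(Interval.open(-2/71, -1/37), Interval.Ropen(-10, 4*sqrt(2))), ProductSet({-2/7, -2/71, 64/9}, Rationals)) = Union(ProductSet({-2/7, -2/71, 64/9}, Rationals), ProductSet(Interval.open(-2/71, -1/37), Interval.Ropen(-10, 4*sqrt(2))))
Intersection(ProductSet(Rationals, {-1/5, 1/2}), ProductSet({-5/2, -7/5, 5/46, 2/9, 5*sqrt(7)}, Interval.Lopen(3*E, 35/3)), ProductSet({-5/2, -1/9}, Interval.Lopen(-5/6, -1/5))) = EmptySet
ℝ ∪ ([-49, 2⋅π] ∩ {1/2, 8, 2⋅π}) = ℝ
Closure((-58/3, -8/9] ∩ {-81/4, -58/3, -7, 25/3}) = {-7}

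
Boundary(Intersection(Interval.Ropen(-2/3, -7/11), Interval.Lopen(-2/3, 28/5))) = {-2/3, -7/11}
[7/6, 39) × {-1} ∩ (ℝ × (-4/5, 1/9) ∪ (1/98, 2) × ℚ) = [7/6, 2) × {-1}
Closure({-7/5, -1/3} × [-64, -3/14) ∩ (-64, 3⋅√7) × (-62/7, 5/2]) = {-7/5, -1/3} × [-62/7, -3/14]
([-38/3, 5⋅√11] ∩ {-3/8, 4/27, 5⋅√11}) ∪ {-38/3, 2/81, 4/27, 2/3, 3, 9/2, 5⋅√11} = {-38/3, -3/8, 2/81, 4/27, 2/3, 3, 9/2, 5⋅√11}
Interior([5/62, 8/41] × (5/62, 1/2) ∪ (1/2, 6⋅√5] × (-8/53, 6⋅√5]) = ((5/62, 8/41) × (5/62, 1/2)) ∪ ((1/2, 6⋅√5) × (-8/53, 6⋅√5))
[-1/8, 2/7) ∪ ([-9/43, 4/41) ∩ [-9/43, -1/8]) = [-9/43, 2/7)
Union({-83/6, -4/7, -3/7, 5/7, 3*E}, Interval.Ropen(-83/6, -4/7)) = Union({-3/7, 5/7, 3*E}, Interval(-83/6, -4/7))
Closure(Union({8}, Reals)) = Reals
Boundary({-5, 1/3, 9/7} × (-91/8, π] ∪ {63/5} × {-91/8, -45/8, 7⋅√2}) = ({-5, 1/3, 9/7} × [-91/8, π]) ∪ ({63/5} × {-91/8, -45/8, 7⋅√2})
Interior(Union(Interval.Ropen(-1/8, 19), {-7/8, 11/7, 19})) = Interval.open(-1/8, 19)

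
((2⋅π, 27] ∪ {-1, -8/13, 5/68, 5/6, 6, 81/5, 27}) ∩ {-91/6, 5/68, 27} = {5/68, 27}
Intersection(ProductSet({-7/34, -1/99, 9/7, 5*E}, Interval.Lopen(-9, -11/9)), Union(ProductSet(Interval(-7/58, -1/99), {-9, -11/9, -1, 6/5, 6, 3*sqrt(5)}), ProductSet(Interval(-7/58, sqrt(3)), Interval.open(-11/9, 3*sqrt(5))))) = ProductSet({-1/99}, {-11/9})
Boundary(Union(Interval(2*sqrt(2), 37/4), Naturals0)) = Union(Complement(Naturals0, Interval.open(2*sqrt(2), 37/4)), {37/4, 2*sqrt(2)})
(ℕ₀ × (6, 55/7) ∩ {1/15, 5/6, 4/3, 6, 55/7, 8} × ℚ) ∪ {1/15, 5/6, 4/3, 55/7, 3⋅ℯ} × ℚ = ({1/15, 5/6, 4/3, 55/7, 3⋅ℯ} × ℚ) ∪ ({6, 8} × (ℚ ∩ (6, 55/7)))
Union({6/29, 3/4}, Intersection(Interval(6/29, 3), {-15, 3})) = {6/29, 3/4, 3}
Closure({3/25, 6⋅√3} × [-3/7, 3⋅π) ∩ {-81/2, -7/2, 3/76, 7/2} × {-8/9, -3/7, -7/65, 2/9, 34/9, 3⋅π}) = ∅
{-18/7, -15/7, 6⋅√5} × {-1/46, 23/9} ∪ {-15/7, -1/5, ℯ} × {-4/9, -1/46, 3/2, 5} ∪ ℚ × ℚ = (ℚ × ℚ) ∪ ({-15/7, -1/5, ℯ} × {-4/9, -1/46, 3/2, 5}) ∪ ({-18/7, -15/7, 6⋅√5} × {-1/46, 23/9})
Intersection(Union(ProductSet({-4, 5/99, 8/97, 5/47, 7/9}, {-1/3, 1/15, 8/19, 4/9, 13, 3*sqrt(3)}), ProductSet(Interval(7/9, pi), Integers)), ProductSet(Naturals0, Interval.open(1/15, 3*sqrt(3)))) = ProductSet(Range(1, 4, 1), Range(1, 6, 1))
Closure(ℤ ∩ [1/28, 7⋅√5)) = {1, 2, …, 15}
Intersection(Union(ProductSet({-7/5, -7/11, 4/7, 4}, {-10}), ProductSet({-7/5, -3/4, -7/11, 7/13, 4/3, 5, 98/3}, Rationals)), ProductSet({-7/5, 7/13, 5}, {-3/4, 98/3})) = ProductSet({-7/5, 7/13, 5}, {-3/4, 98/3})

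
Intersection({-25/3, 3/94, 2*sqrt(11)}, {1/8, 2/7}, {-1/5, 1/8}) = EmptySet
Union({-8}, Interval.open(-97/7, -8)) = Interval.Lopen(-97/7, -8)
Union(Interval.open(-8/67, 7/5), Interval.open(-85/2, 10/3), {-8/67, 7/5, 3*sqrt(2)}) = Union({3*sqrt(2)}, Interval.open(-85/2, 10/3))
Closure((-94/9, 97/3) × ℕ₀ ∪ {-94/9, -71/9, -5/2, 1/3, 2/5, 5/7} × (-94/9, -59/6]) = ([-94/9, 97/3] × ℕ₀) ∪ ({-94/9, -71/9, -5/2, 1/3, 2/5, 5/7} × [-94/9, -59/6])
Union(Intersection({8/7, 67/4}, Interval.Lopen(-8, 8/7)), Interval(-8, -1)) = Union({8/7}, Interval(-8, -1))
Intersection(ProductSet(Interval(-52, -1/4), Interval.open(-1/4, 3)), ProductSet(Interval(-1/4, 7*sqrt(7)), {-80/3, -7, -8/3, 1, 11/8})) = ProductSet({-1/4}, {1, 11/8})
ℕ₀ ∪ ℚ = ℚ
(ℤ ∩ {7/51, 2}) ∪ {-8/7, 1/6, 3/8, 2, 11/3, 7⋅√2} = {-8/7, 1/6, 3/8, 2, 11/3, 7⋅√2}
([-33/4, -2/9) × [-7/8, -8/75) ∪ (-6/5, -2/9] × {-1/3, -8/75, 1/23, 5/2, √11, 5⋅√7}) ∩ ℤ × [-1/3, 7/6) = ({-1} × {-1/3, -8/75, 1/23}) ∪ ({-8, -7, …, -1} × [-1/3, -8/75))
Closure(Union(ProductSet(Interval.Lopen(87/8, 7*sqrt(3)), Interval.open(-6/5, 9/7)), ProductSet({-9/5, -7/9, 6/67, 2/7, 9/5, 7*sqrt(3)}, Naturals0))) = Union(ProductSet({87/8, 7*sqrt(3)}, Interval(-6/5, 9/7)), ProductSet({-9/5, -7/9, 6/67, 2/7, 9/5, 7*sqrt(3)}, Naturals0), ProductSet(Interval(87/8, 7*sqrt(3)), {-6/5, 9/7}), ProductSet(Interval.Lopen(87/8, 7*sqrt(3)), Interval.open(-6/5, 9/7)))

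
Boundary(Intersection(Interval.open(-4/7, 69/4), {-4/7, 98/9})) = {98/9}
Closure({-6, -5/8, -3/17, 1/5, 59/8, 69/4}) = {-6, -5/8, -3/17, 1/5, 59/8, 69/4}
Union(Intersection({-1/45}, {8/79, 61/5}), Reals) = Reals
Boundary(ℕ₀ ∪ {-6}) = {-6} ∪ ℕ₀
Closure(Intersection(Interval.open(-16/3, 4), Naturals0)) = Range(0, 4, 1)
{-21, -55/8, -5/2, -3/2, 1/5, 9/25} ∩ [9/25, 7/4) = {9/25}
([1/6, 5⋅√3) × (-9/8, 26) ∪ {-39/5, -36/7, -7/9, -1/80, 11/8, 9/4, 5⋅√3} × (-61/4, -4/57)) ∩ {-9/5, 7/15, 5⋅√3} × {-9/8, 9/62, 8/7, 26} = ({7/15} × {9/62, 8/7}) ∪ ({5⋅√3} × {-9/8})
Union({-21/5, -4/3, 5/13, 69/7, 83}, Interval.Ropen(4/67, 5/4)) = Union({-21/5, -4/3, 69/7, 83}, Interval.Ropen(4/67, 5/4))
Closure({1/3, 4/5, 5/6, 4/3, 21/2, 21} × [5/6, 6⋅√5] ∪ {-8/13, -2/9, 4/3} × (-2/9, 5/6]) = ({-8/13, -2/9, 4/3} × [-2/9, 5/6]) ∪ ({1/3, 4/5, 5/6, 4/3, 21/2, 21} × [5/6, 6⋅√5])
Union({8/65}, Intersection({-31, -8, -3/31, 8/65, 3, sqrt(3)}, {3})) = {8/65, 3}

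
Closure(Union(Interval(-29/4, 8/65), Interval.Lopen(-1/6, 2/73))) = Interval(-29/4, 8/65)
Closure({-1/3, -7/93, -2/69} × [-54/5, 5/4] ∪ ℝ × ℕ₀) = (ℝ × ℕ₀) ∪ ({-1/3, -7/93, -2/69} × [-54/5, 5/4])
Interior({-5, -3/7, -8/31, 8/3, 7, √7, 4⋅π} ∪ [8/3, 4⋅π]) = (8/3, 4⋅π)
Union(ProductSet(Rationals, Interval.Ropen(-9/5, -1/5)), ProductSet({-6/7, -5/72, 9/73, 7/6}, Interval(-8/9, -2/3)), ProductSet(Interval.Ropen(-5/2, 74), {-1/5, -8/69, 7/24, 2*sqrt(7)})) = Union(ProductSet(Interval.Ropen(-5/2, 74), {-1/5, -8/69, 7/24, 2*sqrt(7)}), ProductSet(Rationals, Interval.Ropen(-9/5, -1/5)))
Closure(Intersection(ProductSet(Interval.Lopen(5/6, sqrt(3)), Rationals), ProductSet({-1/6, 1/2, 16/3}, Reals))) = EmptySet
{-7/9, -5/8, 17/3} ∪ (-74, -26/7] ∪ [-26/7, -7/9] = (-74, -7/9] ∪ {-5/8, 17/3}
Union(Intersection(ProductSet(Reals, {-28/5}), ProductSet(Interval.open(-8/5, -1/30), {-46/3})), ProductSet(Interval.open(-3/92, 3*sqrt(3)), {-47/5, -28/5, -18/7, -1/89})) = ProductSet(Interval.open(-3/92, 3*sqrt(3)), {-47/5, -28/5, -18/7, -1/89})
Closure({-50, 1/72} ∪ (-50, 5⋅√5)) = [-50, 5⋅√5]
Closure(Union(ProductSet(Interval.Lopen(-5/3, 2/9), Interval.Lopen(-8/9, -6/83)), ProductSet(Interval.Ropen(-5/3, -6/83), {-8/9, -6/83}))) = Union(ProductSet({-5/3, 2/9}, Interval(-8/9, -6/83)), ProductSet(Interval(-5/3, 2/9), {-8/9, -6/83}), ProductSet(Interval.Lopen(-5/3, 2/9), Interval.Lopen(-8/9, -6/83)))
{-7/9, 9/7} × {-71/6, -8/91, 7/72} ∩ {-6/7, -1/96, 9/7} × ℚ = {9/7} × {-71/6, -8/91, 7/72}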